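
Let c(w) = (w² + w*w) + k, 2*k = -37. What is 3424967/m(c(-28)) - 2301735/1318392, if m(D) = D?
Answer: 334213522569/151322104 ≈ 2208.6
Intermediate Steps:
k = -37/2 (k = (½)*(-37) = -37/2 ≈ -18.500)
c(w) = -37/2 + 2*w² (c(w) = (w² + w*w) - 37/2 = (w² + w²) - 37/2 = 2*w² - 37/2 = -37/2 + 2*w²)
3424967/m(c(-28)) - 2301735/1318392 = 3424967/(-37/2 + 2*(-28)²) - 2301735/1318392 = 3424967/(-37/2 + 2*784) - 2301735*1/1318392 = 3424967/(-37/2 + 1568) - 767245/439464 = 3424967/(3099/2) - 767245/439464 = 3424967*(2/3099) - 767245/439464 = 6849934/3099 - 767245/439464 = 334213522569/151322104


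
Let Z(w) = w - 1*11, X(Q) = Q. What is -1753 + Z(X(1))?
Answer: -1763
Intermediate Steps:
Z(w) = -11 + w (Z(w) = w - 11 = -11 + w)
-1753 + Z(X(1)) = -1753 + (-11 + 1) = -1753 - 10 = -1763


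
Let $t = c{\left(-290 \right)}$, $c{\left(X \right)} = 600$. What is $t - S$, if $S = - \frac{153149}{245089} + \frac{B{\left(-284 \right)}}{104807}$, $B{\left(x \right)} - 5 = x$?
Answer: $\frac{15428345160874}{25687042823} \approx 600.63$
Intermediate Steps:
$B{\left(x \right)} = 5 + x$
$t = 600$
$S = - \frac{16119467074}{25687042823}$ ($S = - \frac{153149}{245089} + \frac{5 - 284}{104807} = \left(-153149\right) \frac{1}{245089} - \frac{279}{104807} = - \frac{153149}{245089} - \frac{279}{104807} = - \frac{16119467074}{25687042823} \approx -0.62753$)
$t - S = 600 - - \frac{16119467074}{25687042823} = 600 + \frac{16119467074}{25687042823} = \frac{15428345160874}{25687042823}$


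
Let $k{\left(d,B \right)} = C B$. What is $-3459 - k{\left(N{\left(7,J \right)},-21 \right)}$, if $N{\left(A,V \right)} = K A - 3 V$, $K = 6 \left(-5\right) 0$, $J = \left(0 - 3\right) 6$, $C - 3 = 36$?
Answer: $-2640$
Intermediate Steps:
$C = 39$ ($C = 3 + 36 = 39$)
$J = -18$ ($J = \left(-3\right) 6 = -18$)
$K = 0$ ($K = \left(-30\right) 0 = 0$)
$N{\left(A,V \right)} = - 3 V$ ($N{\left(A,V \right)} = 0 A - 3 V = 0 - 3 V = - 3 V$)
$k{\left(d,B \right)} = 39 B$
$-3459 - k{\left(N{\left(7,J \right)},-21 \right)} = -3459 - 39 \left(-21\right) = -3459 - -819 = -3459 + 819 = -2640$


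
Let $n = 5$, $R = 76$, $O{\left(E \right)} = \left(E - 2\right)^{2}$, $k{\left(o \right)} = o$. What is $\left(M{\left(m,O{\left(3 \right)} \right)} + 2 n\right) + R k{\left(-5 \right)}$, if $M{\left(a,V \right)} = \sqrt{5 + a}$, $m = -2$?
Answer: $-370 + \sqrt{3} \approx -368.27$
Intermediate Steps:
$O{\left(E \right)} = \left(-2 + E\right)^{2}$
$\left(M{\left(m,O{\left(3 \right)} \right)} + 2 n\right) + R k{\left(-5 \right)} = \left(\sqrt{5 - 2} + 2 \cdot 5\right) + 76 \left(-5\right) = \left(\sqrt{3} + 10\right) - 380 = \left(10 + \sqrt{3}\right) - 380 = -370 + \sqrt{3}$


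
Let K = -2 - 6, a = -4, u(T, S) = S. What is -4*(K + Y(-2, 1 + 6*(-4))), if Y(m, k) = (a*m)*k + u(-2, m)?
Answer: 776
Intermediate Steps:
K = -8
Y(m, k) = m - 4*k*m (Y(m, k) = (-4*m)*k + m = -4*k*m + m = m - 4*k*m)
-4*(K + Y(-2, 1 + 6*(-4))) = -4*(-8 - 2*(1 - 4*(1 + 6*(-4)))) = -4*(-8 - 2*(1 - 4*(1 - 24))) = -4*(-8 - 2*(1 - 4*(-23))) = -4*(-8 - 2*(1 + 92)) = -4*(-8 - 2*93) = -4*(-8 - 186) = -4*(-194) = 776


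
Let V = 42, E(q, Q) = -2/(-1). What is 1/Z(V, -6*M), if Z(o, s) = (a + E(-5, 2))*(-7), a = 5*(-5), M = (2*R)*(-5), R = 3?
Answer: 1/161 ≈ 0.0062112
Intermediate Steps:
E(q, Q) = 2 (E(q, Q) = -2*(-1) = 2)
M = -30 (M = (2*3)*(-5) = 6*(-5) = -30)
a = -25
Z(o, s) = 161 (Z(o, s) = (-25 + 2)*(-7) = -23*(-7) = 161)
1/Z(V, -6*M) = 1/161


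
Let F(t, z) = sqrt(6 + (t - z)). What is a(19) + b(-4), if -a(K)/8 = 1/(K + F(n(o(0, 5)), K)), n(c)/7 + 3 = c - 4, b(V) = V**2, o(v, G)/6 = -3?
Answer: 8632/549 + 16*I*sqrt(47)/549 ≈ 15.723 + 0.1998*I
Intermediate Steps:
o(v, G) = -18 (o(v, G) = 6*(-3) = -18)
n(c) = -49 + 7*c (n(c) = -21 + 7*(c - 4) = -21 + 7*(-4 + c) = -21 + (-28 + 7*c) = -49 + 7*c)
F(t, z) = sqrt(6 + t - z)
a(K) = -8/(K + sqrt(-169 - K)) (a(K) = -8/(K + sqrt(6 + (-49 + 7*(-18)) - K)) = -8/(K + sqrt(6 + (-49 - 126) - K)) = -8/(K + sqrt(6 - 175 - K)) = -8/(K + sqrt(-169 - K)))
a(19) + b(-4) = -8/(19 + sqrt(-169 - 1*19)) + (-4)**2 = -8/(19 + sqrt(-169 - 19)) + 16 = -8/(19 + sqrt(-188)) + 16 = -8/(19 + 2*I*sqrt(47)) + 16 = 16 - 8/(19 + 2*I*sqrt(47))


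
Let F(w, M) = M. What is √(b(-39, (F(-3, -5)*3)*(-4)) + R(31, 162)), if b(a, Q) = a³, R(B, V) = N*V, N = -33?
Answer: 3*I*√7185 ≈ 254.29*I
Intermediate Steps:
R(B, V) = -33*V
√(b(-39, (F(-3, -5)*3)*(-4)) + R(31, 162)) = √((-39)³ - 33*162) = √(-59319 - 5346) = √(-64665) = 3*I*√7185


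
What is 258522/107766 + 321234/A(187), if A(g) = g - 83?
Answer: 2887082461/933972 ≈ 3091.2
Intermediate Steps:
A(g) = -83 + g
258522/107766 + 321234/A(187) = 258522/107766 + 321234/(-83 + 187) = 258522*(1/107766) + 321234/104 = 43087/17961 + 321234*(1/104) = 43087/17961 + 160617/52 = 2887082461/933972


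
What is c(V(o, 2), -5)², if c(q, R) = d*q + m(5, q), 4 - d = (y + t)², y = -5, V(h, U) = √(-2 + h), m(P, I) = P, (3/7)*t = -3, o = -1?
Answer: -58775 - 1400*I*√3 ≈ -58775.0 - 2424.9*I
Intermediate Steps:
t = -7 (t = (7/3)*(-3) = -7)
d = -140 (d = 4 - (-5 - 7)² = 4 - 1*(-12)² = 4 - 1*144 = 4 - 144 = -140)
c(q, R) = 5 - 140*q (c(q, R) = -140*q + 5 = 5 - 140*q)
c(V(o, 2), -5)² = (5 - 140*√(-2 - 1))² = (5 - 140*I*√3)²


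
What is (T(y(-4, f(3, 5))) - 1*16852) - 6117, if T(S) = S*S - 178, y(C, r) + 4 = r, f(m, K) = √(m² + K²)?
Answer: -23147 + (4 - √34)² ≈ -23144.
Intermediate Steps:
f(m, K) = √(K² + m²)
y(C, r) = -4 + r
T(S) = -178 + S² (T(S) = S² - 178 = -178 + S²)
(T(y(-4, f(3, 5))) - 1*16852) - 6117 = ((-178 + (-4 + √(5² + 3²))²) - 1*16852) - 6117 = ((-178 + (-4 + √(25 + 9))²) - 16852) - 6117 = ((-178 + (-4 + √34)²) - 16852) - 6117 = (-17030 + (-4 + √34)²) - 6117 = -23147 + (-4 + √34)²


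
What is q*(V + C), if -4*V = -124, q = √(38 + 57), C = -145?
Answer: -114*√95 ≈ -1111.1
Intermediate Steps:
q = √95 ≈ 9.7468
V = 31 (V = -¼*(-124) = 31)
q*(V + C) = √95*(31 - 145) = √95*(-114) = -114*√95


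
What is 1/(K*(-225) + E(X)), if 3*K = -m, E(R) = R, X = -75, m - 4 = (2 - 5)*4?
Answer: -1/675 ≈ -0.0014815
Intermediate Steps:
m = -8 (m = 4 + (2 - 5)*4 = 4 - 3*4 = 4 - 12 = -8)
K = 8/3 (K = (-1*(-8))/3 = (1/3)*8 = 8/3 ≈ 2.6667)
1/(K*(-225) + E(X)) = 1/((8/3)*(-225) - 75) = 1/(-600 - 75) = 1/(-675) = -1/675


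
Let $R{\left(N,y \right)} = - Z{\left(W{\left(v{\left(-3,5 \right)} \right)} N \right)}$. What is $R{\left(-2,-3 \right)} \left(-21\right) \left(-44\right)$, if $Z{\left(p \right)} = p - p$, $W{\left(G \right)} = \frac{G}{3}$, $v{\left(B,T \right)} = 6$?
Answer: $0$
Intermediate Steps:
$W{\left(G \right)} = \frac{G}{3}$ ($W{\left(G \right)} = G \frac{1}{3} = \frac{G}{3}$)
$Z{\left(p \right)} = 0$
$R{\left(N,y \right)} = 0$ ($R{\left(N,y \right)} = \left(-1\right) 0 = 0$)
$R{\left(-2,-3 \right)} \left(-21\right) \left(-44\right) = 0 \left(-21\right) \left(-44\right) = 0 \left(-44\right) = 0$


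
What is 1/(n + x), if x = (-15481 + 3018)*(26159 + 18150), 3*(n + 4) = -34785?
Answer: -1/552234666 ≈ -1.8108e-9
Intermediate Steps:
n = -11599 (n = -4 + (1/3)*(-34785) = -4 - 11595 = -11599)
x = -552223067 (x = -12463*44309 = -552223067)
1/(n + x) = 1/(-11599 - 552223067) = 1/(-552234666) = -1/552234666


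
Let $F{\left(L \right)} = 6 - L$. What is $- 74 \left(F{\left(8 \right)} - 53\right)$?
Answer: $4070$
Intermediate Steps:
$- 74 \left(F{\left(8 \right)} - 53\right) = - 74 \left(\left(6 - 8\right) - 53\right) = - 74 \left(-2 - 53\right) = \left(-74\right) \left(-55\right) = 4070$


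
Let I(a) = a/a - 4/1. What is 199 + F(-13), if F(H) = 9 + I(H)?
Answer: 205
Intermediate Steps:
I(a) = -3 (I(a) = 1 - 4*1 = 1 - 4 = -3)
F(H) = 6 (F(H) = 9 - 3 = 6)
199 + F(-13) = 199 + 6 = 205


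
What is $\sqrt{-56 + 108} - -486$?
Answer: $486 + 2 \sqrt{13} \approx 493.21$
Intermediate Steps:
$\sqrt{-56 + 108} - -486 = \sqrt{52} + 486 = 2 \sqrt{13} + 486 = 486 + 2 \sqrt{13}$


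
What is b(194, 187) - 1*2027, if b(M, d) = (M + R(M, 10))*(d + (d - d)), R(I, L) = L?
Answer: 36121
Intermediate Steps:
b(M, d) = d*(10 + M) (b(M, d) = (M + 10)*(d + (d - d)) = (10 + M)*(d + 0) = (10 + M)*d = d*(10 + M))
b(194, 187) - 1*2027 = 187*(10 + 194) - 1*2027 = 187*204 - 2027 = 38148 - 2027 = 36121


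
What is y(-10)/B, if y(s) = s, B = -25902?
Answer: 5/12951 ≈ 0.00038607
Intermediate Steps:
y(-10)/B = -10/(-25902) = -10*(-1/25902) = 5/12951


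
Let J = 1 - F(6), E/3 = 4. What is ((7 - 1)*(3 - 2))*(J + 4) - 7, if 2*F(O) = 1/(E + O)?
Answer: 137/6 ≈ 22.833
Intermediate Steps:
E = 12 (E = 3*4 = 12)
F(O) = 1/(2*(12 + O))
J = 35/36 (J = 1 - 1/(2*(12 + 6)) = 1 - 1/(2*18) = 1 - 1*1/36 = 1 - 1/36 = 35/36 ≈ 0.97222)
((7 - 1)*(3 - 2))*(J + 4) - 7 = ((7 - 1)*(3 - 2))*(35/36 + 4) - 7 = (6*1)*(179/36) - 7 = 6*(179/36) - 7 = 179/6 - 7 = 137/6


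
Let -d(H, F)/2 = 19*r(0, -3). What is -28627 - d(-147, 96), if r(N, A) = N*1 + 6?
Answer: -28399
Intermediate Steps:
r(N, A) = 6 + N (r(N, A) = N + 6 = 6 + N)
d(H, F) = -228 (d(H, F) = -38*(6 + 0) = -38*6 = -2*114 = -228)
-28627 - d(-147, 96) = -28627 - 1*(-228) = -28627 + 228 = -28399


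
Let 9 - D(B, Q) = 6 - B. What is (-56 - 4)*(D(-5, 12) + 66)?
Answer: -3840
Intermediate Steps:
D(B, Q) = 3 + B (D(B, Q) = 9 - (6 - B) = 9 + (-6 + B) = 3 + B)
(-56 - 4)*(D(-5, 12) + 66) = (-56 - 4)*((3 - 5) + 66) = -60*(-2 + 66) = -60*64 = -3840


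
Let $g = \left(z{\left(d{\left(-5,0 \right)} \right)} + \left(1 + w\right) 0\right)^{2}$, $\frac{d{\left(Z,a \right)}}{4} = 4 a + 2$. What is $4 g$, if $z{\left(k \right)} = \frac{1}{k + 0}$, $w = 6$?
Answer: $\frac{1}{16} \approx 0.0625$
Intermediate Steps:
$d{\left(Z,a \right)} = 8 + 16 a$ ($d{\left(Z,a \right)} = 4 \left(4 a + 2\right) = 4 \left(2 + 4 a\right) = 8 + 16 a$)
$z{\left(k \right)} = \frac{1}{k}$
$g = \frac{1}{64}$ ($g = \left(\frac{1}{8 + 16 \cdot 0} + \left(1 + 6\right) 0\right)^{2} = \left(\frac{1}{8 + 0} + 7 \cdot 0\right)^{2} = \left(\frac{1}{8} + 0\right)^{2} = \left(\frac{1}{8}\right)^{2} = \frac{1}{64} \approx 0.015625$)
$4 g = 4 \cdot \frac{1}{64} = \frac{1}{16}$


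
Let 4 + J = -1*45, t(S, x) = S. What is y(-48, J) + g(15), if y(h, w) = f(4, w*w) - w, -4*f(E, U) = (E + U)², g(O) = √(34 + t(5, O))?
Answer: -5783829/4 + √39 ≈ -1.4460e+6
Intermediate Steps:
g(O) = √39 (g(O) = √(34 + 5) = √39)
J = -49 (J = -4 - 1*45 = -4 - 45 = -49)
f(E, U) = -(E + U)²/4
y(h, w) = -w - (4 + w²)²/4 (y(h, w) = -(4 + w*w)²/4 - w = -(4 + w²)²/4 - w = -w - (4 + w²)²/4)
y(-48, J) + g(15) = (-1*(-49) - (4 + (-49)²)²/4) + √39 = (49 - (4 + 2401)²/4) + √39 = (49 - ¼*2405²) + √39 = (49 - ¼*5784025) + √39 = (49 - 5784025/4) + √39 = -5783829/4 + √39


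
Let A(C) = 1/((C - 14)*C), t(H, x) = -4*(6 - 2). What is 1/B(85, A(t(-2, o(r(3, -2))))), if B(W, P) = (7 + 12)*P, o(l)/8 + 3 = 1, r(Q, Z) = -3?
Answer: 480/19 ≈ 25.263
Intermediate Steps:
o(l) = -16 (o(l) = -24 + 8*1 = -24 + 8 = -16)
t(H, x) = -16 (t(H, x) = -4*4 = -16)
A(C) = 1/(C*(-14 + C)) (A(C) = 1/((-14 + C)*C) = 1/(C*(-14 + C)))
B(W, P) = 19*P
1/B(85, A(t(-2, o(r(3, -2))))) = 1/(19*(1/((-16)*(-14 - 16)))) = 1/(19*(-1/16/(-30))) = 1/(19*(-1/16*(-1/30))) = 1/(19*(1/480)) = 1/(19/480) = 480/19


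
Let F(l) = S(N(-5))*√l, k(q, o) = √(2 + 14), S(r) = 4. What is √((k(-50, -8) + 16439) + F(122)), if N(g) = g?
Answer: √(16443 + 4*√122) ≈ 128.40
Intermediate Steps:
k(q, o) = 4 (k(q, o) = √16 = 4)
F(l) = 4*√l
√((k(-50, -8) + 16439) + F(122)) = √((4 + 16439) + 4*√122) = √(16443 + 4*√122)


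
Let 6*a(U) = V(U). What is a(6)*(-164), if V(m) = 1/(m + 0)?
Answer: -41/9 ≈ -4.5556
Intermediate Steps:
V(m) = 1/m
a(U) = 1/(6*U)
a(6)*(-164) = ((1/6)/6)*(-164) = ((1/6)*(1/6))*(-164) = (1/36)*(-164) = -41/9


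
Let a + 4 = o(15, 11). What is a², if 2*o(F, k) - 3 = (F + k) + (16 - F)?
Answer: 121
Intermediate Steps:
o(F, k) = 19/2 + k/2 (o(F, k) = 3/2 + ((F + k) + (16 - F))/2 = 3/2 + (16 + k)/2 = 3/2 + (8 + k/2) = 19/2 + k/2)
a = 11 (a = -4 + (19/2 + (½)*11) = -4 + (19/2 + 11/2) = -4 + 15 = 11)
a² = 11² = 121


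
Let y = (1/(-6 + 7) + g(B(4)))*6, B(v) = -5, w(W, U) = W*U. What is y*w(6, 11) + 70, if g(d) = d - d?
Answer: 466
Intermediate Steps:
w(W, U) = U*W
g(d) = 0
y = 6 (y = (1/(-6 + 7) + 0)*6 = (1/1 + 0)*6 = (1 + 0)*6 = 1*6 = 6)
y*w(6, 11) + 70 = 6*(11*6) + 70 = 6*66 + 70 = 396 + 70 = 466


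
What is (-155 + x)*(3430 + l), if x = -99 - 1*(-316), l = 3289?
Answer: 416578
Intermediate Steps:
x = 217 (x = -99 + 316 = 217)
(-155 + x)*(3430 + l) = (-155 + 217)*(3430 + 3289) = 62*6719 = 416578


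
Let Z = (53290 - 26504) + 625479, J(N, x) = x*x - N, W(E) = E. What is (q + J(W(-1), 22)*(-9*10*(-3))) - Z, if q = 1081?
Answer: -520234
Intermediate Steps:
J(N, x) = x² - N
Z = 652265 (Z = 26786 + 625479 = 652265)
(q + J(W(-1), 22)*(-9*10*(-3))) - Z = (1081 + (22² - 1*(-1))*(-9*10*(-3))) - 1*652265 = (1081 + (484 + 1)*(-90*(-3))) - 652265 = (1081 + 485*270) - 652265 = (1081 + 130950) - 652265 = 132031 - 652265 = -520234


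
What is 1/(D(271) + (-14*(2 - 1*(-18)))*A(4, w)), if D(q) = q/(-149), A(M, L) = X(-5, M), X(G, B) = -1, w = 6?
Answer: 149/41449 ≈ 0.0035948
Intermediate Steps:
A(M, L) = -1
D(q) = -q/149 (D(q) = q*(-1/149) = -q/149)
1/(D(271) + (-14*(2 - 1*(-18)))*A(4, w)) = 1/(-1/149*271 - 14*(2 - 1*(-18))*(-1)) = 1/(-271/149 - 14*(2 + 18)*(-1)) = 1/(-271/149 - 14*20*(-1)) = 1/(-271/149 - 280*(-1)) = 1/(-271/149 + 280) = 1/(41449/149) = 149/41449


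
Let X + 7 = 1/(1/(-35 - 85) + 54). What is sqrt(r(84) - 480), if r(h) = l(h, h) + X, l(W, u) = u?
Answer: I*sqrt(16916131243)/6479 ≈ 20.074*I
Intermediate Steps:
X = -45233/6479 (X = -7 + 1/(1/(-35 - 85) + 54) = -7 + 1/(1/(-120) + 54) = -7 + 1/(-1/120 + 54) = -7 + 1/(6479/120) = -7 + 120/6479 = -45233/6479 ≈ -6.9815)
r(h) = -45233/6479 + h (r(h) = h - 45233/6479 = -45233/6479 + h)
sqrt(r(84) - 480) = sqrt((-45233/6479 + 84) - 480) = sqrt(499003/6479 - 480) = sqrt(-2610917/6479) = I*sqrt(16916131243)/6479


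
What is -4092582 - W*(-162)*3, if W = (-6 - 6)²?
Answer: -4022598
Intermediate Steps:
W = 144 (W = (-12)² = 144)
-4092582 - W*(-162)*3 = -4092582 - 144*(-162)*3 = -4092582 - (-23328)*3 = -4092582 - 1*(-69984) = -4092582 + 69984 = -4022598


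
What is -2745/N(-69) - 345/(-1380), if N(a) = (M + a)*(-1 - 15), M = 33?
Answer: -289/64 ≈ -4.5156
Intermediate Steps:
N(a) = -528 - 16*a (N(a) = (33 + a)*(-1 - 15) = (33 + a)*(-16) = -528 - 16*a)
-2745/N(-69) - 345/(-1380) = -2745/(-528 - 16*(-69)) - 345/(-1380) = -2745/(-528 + 1104) - 345*(-1/1380) = -2745/576 + ¼ = -2745*1/576 + ¼ = -305/64 + ¼ = -289/64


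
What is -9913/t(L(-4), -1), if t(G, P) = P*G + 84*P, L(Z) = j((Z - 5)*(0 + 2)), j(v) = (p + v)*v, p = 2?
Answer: 9913/372 ≈ 26.648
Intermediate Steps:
j(v) = v*(2 + v) (j(v) = (2 + v)*v = v*(2 + v))
L(Z) = (-10 + 2*Z)*(-8 + 2*Z) (L(Z) = ((Z - 5)*(0 + 2))*(2 + (Z - 5)*(0 + 2)) = ((-5 + Z)*2)*(2 + (-5 + Z)*2) = (-10 + 2*Z)*(2 + (-10 + 2*Z)) = (-10 + 2*Z)*(-8 + 2*Z))
t(G, P) = 84*P + G*P (t(G, P) = G*P + 84*P = 84*P + G*P)
-9913/t(L(-4), -1) = -9913*(-1/(84 + 4*(-5 - 4)*(-4 - 4))) = -9913*(-1/(84 + 4*(-9)*(-8))) = -9913*(-1/(84 + 288)) = -9913/((-1*372)) = -9913/(-372) = -9913*(-1/372) = 9913/372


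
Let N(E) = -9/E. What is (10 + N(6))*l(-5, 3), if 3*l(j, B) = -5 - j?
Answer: 0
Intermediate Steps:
l(j, B) = -5/3 - j/3 (l(j, B) = (-5 - j)/3 = -5/3 - j/3)
(10 + N(6))*l(-5, 3) = (10 - 9/6)*(-5/3 - ⅓*(-5)) = (10 - 9*⅙)*(-5/3 + 5/3) = (10 - 3/2)*0 = (17/2)*0 = 0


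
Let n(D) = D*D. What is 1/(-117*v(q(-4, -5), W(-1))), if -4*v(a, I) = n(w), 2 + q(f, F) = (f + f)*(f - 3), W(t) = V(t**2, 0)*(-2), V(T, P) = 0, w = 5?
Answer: 4/2925 ≈ 0.0013675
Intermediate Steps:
n(D) = D**2
W(t) = 0 (W(t) = 0*(-2) = 0)
q(f, F) = -2 + 2*f*(-3 + f) (q(f, F) = -2 + (f + f)*(f - 3) = -2 + (2*f)*(-3 + f) = -2 + 2*f*(-3 + f))
v(a, I) = -25/4 (v(a, I) = -1/4*5**2 = -1/4*25 = -25/4)
1/(-117*v(q(-4, -5), W(-1))) = 1/(-117*(-25/4)) = 1/(2925/4) = 4/2925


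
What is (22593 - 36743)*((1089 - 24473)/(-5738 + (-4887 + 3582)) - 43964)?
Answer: 4381053212200/7043 ≈ 6.2204e+8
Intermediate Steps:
(22593 - 36743)*((1089 - 24473)/(-5738 + (-4887 + 3582)) - 43964) = -14150*(-23384/(-5738 - 1305) - 43964) = -14150*(-23384/(-7043) - 43964) = -14150*(-23384*(-1/7043) - 43964) = -14150*(23384/7043 - 43964) = -14150*(-309615068/7043) = 4381053212200/7043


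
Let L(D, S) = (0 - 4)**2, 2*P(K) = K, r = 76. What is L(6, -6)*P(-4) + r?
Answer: 44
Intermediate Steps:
P(K) = K/2
L(D, S) = 16 (L(D, S) = (-4)**2 = 16)
L(6, -6)*P(-4) + r = 16*((1/2)*(-4)) + 76 = 16*(-2) + 76 = -32 + 76 = 44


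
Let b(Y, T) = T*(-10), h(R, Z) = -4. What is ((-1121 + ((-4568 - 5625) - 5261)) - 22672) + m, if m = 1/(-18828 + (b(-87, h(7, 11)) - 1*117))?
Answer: -741964536/18905 ≈ -39247.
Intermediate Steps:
b(Y, T) = -10*T
m = -1/18905 (m = 1/(-18828 + (-10*(-4) - 1*117)) = 1/(-18828 + (40 - 117)) = 1/(-18828 - 77) = 1/(-18905) = -1/18905 ≈ -5.2896e-5)
((-1121 + ((-4568 - 5625) - 5261)) - 22672) + m = ((-1121 + ((-4568 - 5625) - 5261)) - 22672) - 1/18905 = ((-1121 + (-10193 - 5261)) - 22672) - 1/18905 = ((-1121 - 15454) - 22672) - 1/18905 = (-16575 - 22672) - 1/18905 = -39247 - 1/18905 = -741964536/18905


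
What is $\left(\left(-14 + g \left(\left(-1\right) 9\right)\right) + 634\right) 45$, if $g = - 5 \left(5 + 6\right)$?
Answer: $50175$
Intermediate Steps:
$g = -55$ ($g = \left(-5\right) 11 = -55$)
$\left(\left(-14 + g \left(\left(-1\right) 9\right)\right) + 634\right) 45 = \left(\left(-14 - 55 \left(\left(-1\right) 9\right)\right) + 634\right) 45 = \left(\left(-14 - -495\right) + 634\right) 45 = \left(\left(-14 + 495\right) + 634\right) 45 = \left(481 + 634\right) 45 = 1115 \cdot 45 = 50175$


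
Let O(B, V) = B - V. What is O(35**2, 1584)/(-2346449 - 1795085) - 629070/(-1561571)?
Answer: 2605875397369/6467299389914 ≈ 0.40293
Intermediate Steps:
O(35**2, 1584)/(-2346449 - 1795085) - 629070/(-1561571) = (35**2 - 1*1584)/(-2346449 - 1795085) - 629070/(-1561571) = (1225 - 1584)/(-4141534) - 629070*(-1/1561571) = -359*(-1/4141534) + 629070/1561571 = 359/4141534 + 629070/1561571 = 2605875397369/6467299389914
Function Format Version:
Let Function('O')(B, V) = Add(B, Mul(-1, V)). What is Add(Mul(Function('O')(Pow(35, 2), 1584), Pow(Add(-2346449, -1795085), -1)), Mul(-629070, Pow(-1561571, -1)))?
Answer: Rational(2605875397369, 6467299389914) ≈ 0.40293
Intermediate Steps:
Add(Mul(Function('O')(Pow(35, 2), 1584), Pow(Add(-2346449, -1795085), -1)), Mul(-629070, Pow(-1561571, -1))) = Add(Mul(Add(Pow(35, 2), Mul(-1, 1584)), Pow(Add(-2346449, -1795085), -1)), Mul(-629070, Pow(-1561571, -1))) = Add(Mul(Add(1225, -1584), Pow(-4141534, -1)), Mul(-629070, Rational(-1, 1561571))) = Add(Mul(-359, Rational(-1, 4141534)), Rational(629070, 1561571)) = Add(Rational(359, 4141534), Rational(629070, 1561571)) = Rational(2605875397369, 6467299389914)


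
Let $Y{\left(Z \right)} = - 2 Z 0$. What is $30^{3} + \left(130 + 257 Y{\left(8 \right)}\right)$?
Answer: $27130$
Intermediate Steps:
$Y{\left(Z \right)} = 0$
$30^{3} + \left(130 + 257 Y{\left(8 \right)}\right) = 30^{3} + \left(130 + 257 \cdot 0\right) = 27000 + \left(130 + 0\right) = 27000 + 130 = 27130$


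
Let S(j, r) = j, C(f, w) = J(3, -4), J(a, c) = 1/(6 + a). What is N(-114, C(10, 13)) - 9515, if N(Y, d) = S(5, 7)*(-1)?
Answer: -9520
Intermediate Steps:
C(f, w) = 1/9 (C(f, w) = 1/(6 + 3) = 1/9)
N(Y, d) = -5 (N(Y, d) = 5*(-1) = -5)
N(-114, C(10, 13)) - 9515 = -5 - 9515 = -9520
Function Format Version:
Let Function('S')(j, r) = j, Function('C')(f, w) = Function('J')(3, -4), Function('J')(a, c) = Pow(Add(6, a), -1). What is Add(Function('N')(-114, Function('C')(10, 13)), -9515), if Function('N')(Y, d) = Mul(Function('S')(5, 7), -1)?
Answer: -9520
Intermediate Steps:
Function('C')(f, w) = Rational(1, 9) (Function('C')(f, w) = Pow(Add(6, 3), -1) = Pow(9, -1) = Rational(1, 9))
Function('N')(Y, d) = -5 (Function('N')(Y, d) = Mul(5, -1) = -5)
Add(Function('N')(-114, Function('C')(10, 13)), -9515) = Add(-5, -9515) = -9520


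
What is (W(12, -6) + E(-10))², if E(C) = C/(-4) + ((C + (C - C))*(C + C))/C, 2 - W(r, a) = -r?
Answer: 49/4 ≈ 12.250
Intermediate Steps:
W(r, a) = 2 + r (W(r, a) = 2 - (-1)*r = 2 + r)
E(C) = 7*C/4 (E(C) = C*(-¼) + ((C + 0)*(2*C))/C = -C/4 + (C*(2*C))/C = -C/4 + (2*C²)/C = -C/4 + 2*C = 7*C/4)
(W(12, -6) + E(-10))² = ((2 + 12) + (7/4)*(-10))² = (14 - 35/2)² = (-7/2)² = 49/4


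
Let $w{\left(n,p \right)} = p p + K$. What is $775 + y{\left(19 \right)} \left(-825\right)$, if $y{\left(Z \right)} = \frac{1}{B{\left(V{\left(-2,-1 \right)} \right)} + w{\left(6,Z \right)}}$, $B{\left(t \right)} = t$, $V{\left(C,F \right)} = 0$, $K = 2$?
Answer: $\frac{8500}{11} \approx 772.73$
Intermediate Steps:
$w{\left(n,p \right)} = 2 + p^{2}$ ($w{\left(n,p \right)} = p p + 2 = p^{2} + 2 = 2 + p^{2}$)
$y{\left(Z \right)} = \frac{1}{2 + Z^{2}}$ ($y{\left(Z \right)} = \frac{1}{0 + \left(2 + Z^{2}\right)} = \frac{1}{2 + Z^{2}}$)
$775 + y{\left(19 \right)} \left(-825\right) = 775 + \frac{1}{2 + 19^{2}} \left(-825\right) = 775 + \frac{1}{2 + 361} \left(-825\right) = 775 + \frac{1}{363} \left(-825\right) = 775 - \frac{25}{11} = \frac{8500}{11}$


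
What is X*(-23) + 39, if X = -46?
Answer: 1097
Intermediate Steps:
X*(-23) + 39 = -46*(-23) + 39 = 1058 + 39 = 1097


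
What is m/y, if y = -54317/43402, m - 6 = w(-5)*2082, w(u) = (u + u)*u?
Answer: -4518408612/54317 ≈ -83186.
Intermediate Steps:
w(u) = 2*u**2 (w(u) = (2*u)*u = 2*u**2)
m = 104106 (m = 6 + (2*(-5)**2)*2082 = 6 + (2*25)*2082 = 6 + 50*2082 = 6 + 104100 = 104106)
y = -54317/43402 (y = -54317*1/43402 = -54317/43402 ≈ -1.2515)
m/y = 104106/(-54317/43402) = 104106*(-43402/54317) = -4518408612/54317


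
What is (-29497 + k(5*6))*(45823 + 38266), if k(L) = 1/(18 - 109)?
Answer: -225714048292/91 ≈ -2.4804e+9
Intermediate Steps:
k(L) = -1/91 (k(L) = 1/(-91) = -1/91)
(-29497 + k(5*6))*(45823 + 38266) = (-29497 - 1/91)*(45823 + 38266) = -2684228/91*84089 = -225714048292/91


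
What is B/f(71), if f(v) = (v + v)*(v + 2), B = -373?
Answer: -373/10366 ≈ -0.035983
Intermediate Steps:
f(v) = 2*v*(2 + v) (f(v) = (2*v)*(2 + v) = 2*v*(2 + v))
B/f(71) = -373*1/(142*(2 + 71)) = -373/(2*71*73) = -373/10366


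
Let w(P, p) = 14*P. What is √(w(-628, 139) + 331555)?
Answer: 7*√6587 ≈ 568.12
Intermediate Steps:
√(w(-628, 139) + 331555) = √(14*(-628) + 331555) = √(-8792 + 331555) = √322763 = 7*√6587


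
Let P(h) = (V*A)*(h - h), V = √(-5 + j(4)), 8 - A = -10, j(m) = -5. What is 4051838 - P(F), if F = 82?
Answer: 4051838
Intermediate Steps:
A = 18 (A = 8 - 1*(-10) = 8 + 10 = 18)
V = I*√10 (V = √(-5 - 5) = √(-10) = I*√10 ≈ 3.1623*I)
P(h) = 0 (P(h) = ((I*√10)*18)*(h - h) = (18*I*√10)*0 = 0)
4051838 - P(F) = 4051838 - 1*0 = 4051838 + 0 = 4051838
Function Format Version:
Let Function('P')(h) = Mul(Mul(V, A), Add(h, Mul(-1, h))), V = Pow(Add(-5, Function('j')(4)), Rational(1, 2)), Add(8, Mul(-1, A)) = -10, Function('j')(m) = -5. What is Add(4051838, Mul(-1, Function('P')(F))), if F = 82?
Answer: 4051838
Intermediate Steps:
A = 18 (A = Add(8, Mul(-1, -10)) = Add(8, 10) = 18)
V = Mul(I, Pow(10, Rational(1, 2))) (V = Pow(Add(-5, -5), Rational(1, 2)) = Pow(-10, Rational(1, 2)) = Mul(I, Pow(10, Rational(1, 2))) ≈ Mul(3.1623, I))
Function('P')(h) = 0 (Function('P')(h) = Mul(Mul(Mul(I, Pow(10, Rational(1, 2))), 18), Add(h, Mul(-1, h))) = Mul(Mul(18, I, Pow(10, Rational(1, 2))), 0) = 0)
Add(4051838, Mul(-1, Function('P')(F))) = Add(4051838, Mul(-1, 0)) = Add(4051838, 0) = 4051838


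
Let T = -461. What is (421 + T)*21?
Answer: -840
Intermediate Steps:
(421 + T)*21 = (421 - 461)*21 = -40*21 = -840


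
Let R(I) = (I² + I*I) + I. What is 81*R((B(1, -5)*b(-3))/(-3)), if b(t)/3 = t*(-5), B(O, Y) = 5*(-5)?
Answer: 22811625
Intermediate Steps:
B(O, Y) = -25
b(t) = -15*t (b(t) = 3*(t*(-5)) = 3*(-5*t) = -15*t)
R(I) = I + 2*I² (R(I) = (I² + I²) + I = 2*I² + I = I + 2*I²)
81*R((B(1, -5)*b(-3))/(-3)) = 81*((-(-375)*(-3)/(-3))*(1 + 2*(-(-375)*(-3)/(-3)))) = 81*((-25*45*(-⅓))*(1 + 2*(-25*45*(-⅓)))) = 81*((-1125*(-⅓))*(1 + 2*(-1125*(-⅓)))) = 81*(375*(1 + 2*375)) = 81*(375*(1 + 750)) = 81*(375*751) = 81*281625 = 22811625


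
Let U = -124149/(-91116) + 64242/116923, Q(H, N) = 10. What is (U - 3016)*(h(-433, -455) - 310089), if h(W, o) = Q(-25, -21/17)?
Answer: 3318957011095371877/3551185356 ≈ 9.3461e+8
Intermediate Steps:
h(W, o) = 10
U = 6789782533/3551185356 (U = -124149*(-1/91116) + 64242*(1/116923) = 41383/30372 + 64242/116923 = 6789782533/3551185356 ≈ 1.9120)
(U - 3016)*(h(-433, -455) - 310089) = (6789782533/3551185356 - 3016)*(10 - 310089) = -10703585251163/3551185356*(-310079) = 3318957011095371877/3551185356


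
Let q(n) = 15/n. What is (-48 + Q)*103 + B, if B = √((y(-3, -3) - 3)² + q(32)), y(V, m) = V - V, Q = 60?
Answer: 1236 + √606/8 ≈ 1239.1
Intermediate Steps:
y(V, m) = 0
B = √606/8 (B = √((0 - 3)² + 15/32) = √((-3)² + 15*(1/32)) = √(9 + 15/32) = √(303/32) = √606/8 ≈ 3.0771)
(-48 + Q)*103 + B = (-48 + 60)*103 + √606/8 = 12*103 + √606/8 = 1236 + √606/8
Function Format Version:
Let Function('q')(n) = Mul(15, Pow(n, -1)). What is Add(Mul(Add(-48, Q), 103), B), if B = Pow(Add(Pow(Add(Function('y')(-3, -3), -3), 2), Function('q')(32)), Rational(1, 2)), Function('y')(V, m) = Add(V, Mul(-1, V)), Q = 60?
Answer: Add(1236, Mul(Rational(1, 8), Pow(606, Rational(1, 2)))) ≈ 1239.1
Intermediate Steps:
Function('y')(V, m) = 0
B = Mul(Rational(1, 8), Pow(606, Rational(1, 2))) (B = Pow(Add(Pow(Add(0, -3), 2), Mul(15, Pow(32, -1))), Rational(1, 2)) = Pow(Add(Pow(-3, 2), Mul(15, Rational(1, 32))), Rational(1, 2)) = Pow(Add(9, Rational(15, 32)), Rational(1, 2)) = Pow(Rational(303, 32), Rational(1, 2)) = Mul(Rational(1, 8), Pow(606, Rational(1, 2))) ≈ 3.0771)
Add(Mul(Add(-48, Q), 103), B) = Add(Mul(Add(-48, 60), 103), Mul(Rational(1, 8), Pow(606, Rational(1, 2)))) = Add(Mul(12, 103), Mul(Rational(1, 8), Pow(606, Rational(1, 2)))) = Add(1236, Mul(Rational(1, 8), Pow(606, Rational(1, 2))))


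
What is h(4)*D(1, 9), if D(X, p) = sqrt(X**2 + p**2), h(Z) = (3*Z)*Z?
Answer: 48*sqrt(82) ≈ 434.66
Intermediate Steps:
h(Z) = 3*Z**2
h(4)*D(1, 9) = (3*4**2)*sqrt(1**2 + 9**2) = (3*16)*sqrt(1 + 81) = 48*sqrt(82)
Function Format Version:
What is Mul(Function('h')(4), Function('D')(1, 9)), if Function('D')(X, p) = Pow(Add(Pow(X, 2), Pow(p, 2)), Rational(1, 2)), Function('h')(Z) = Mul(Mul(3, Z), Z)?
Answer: Mul(48, Pow(82, Rational(1, 2))) ≈ 434.66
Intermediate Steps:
Function('h')(Z) = Mul(3, Pow(Z, 2))
Mul(Function('h')(4), Function('D')(1, 9)) = Mul(Mul(3, Pow(4, 2)), Pow(Add(Pow(1, 2), Pow(9, 2)), Rational(1, 2))) = Mul(Mul(3, 16), Pow(Add(1, 81), Rational(1, 2))) = Mul(48, Pow(82, Rational(1, 2)))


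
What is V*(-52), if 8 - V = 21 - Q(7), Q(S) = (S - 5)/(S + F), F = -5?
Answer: 624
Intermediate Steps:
Q(S) = 1 (Q(S) = (S - 5)/(S - 5) = (-5 + S)/(-5 + S) = 1)
V = -12 (V = 8 - (21 - 1*1) = 8 - (21 - 1) = 8 - 1*20 = 8 - 20 = -12)
V*(-52) = -12*(-52) = 624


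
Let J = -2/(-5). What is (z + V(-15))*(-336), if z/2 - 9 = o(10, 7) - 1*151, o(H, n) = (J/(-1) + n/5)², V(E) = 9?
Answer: 91728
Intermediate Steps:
J = ⅖ (J = -2*(-⅕) = ⅖ ≈ 0.40000)
o(H, n) = (-⅖ + n/5)² (o(H, n) = ((⅖)/(-1) + n/5)² = ((⅖)*(-1) + n*(⅕))² = (-⅖ + n/5)²)
z = -282 (z = 18 + 2*((-2 + 7)²/25 - 1*151) = 18 + 2*((1/25)*5² - 151) = 18 + 2*((1/25)*25 - 151) = 18 + 2*(1 - 151) = 18 + 2*(-150) = 18 - 300 = -282)
(z + V(-15))*(-336) = (-282 + 9)*(-336) = -273*(-336) = 91728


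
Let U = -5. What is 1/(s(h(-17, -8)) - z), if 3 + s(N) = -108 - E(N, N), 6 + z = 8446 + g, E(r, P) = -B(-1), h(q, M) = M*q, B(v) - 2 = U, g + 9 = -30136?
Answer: 1/21591 ≈ 4.6316e-5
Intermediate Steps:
g = -30145 (g = -9 - 30136 = -30145)
B(v) = -3 (B(v) = 2 - 5 = -3)
E(r, P) = 3 (E(r, P) = -1*(-3) = 3)
z = -21705 (z = -6 + (8446 - 30145) = -6 - 21699 = -21705)
s(N) = -114 (s(N) = -3 + (-108 - 1*3) = -3 + (-108 - 3) = -3 - 111 = -114)
1/(s(h(-17, -8)) - z) = 1/(-114 - 1*(-21705)) = 1/(-114 + 21705) = 1/21591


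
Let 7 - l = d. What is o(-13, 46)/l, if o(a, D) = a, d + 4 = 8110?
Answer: 1/623 ≈ 0.0016051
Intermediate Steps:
d = 8106 (d = -4 + 8110 = 8106)
l = -8099 (l = 7 - 1*8106 = 7 - 8106 = -8099)
o(-13, 46)/l = -13/(-8099) = -13*(-1/8099) = 1/623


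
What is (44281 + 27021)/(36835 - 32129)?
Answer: 35651/2353 ≈ 15.151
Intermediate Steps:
(44281 + 27021)/(36835 - 32129) = 71302/4706 = 71302*(1/4706) = 35651/2353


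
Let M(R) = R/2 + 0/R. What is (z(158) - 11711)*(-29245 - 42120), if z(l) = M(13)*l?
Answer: 762463660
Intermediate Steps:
M(R) = R/2 (M(R) = R*(½) + 0 = R/2 + 0 = R/2)
z(l) = 13*l/2 (z(l) = ((½)*13)*l = 13*l/2)
(z(158) - 11711)*(-29245 - 42120) = ((13/2)*158 - 11711)*(-29245 - 42120) = (1027 - 11711)*(-71365) = -10684*(-71365) = 762463660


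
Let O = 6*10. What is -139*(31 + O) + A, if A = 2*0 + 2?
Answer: -12647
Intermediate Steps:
O = 60
A = 2 (A = 0 + 2 = 2)
-139*(31 + O) + A = -139*(31 + 60) + 2 = -139*91 + 2 = -12649 + 2 = -12647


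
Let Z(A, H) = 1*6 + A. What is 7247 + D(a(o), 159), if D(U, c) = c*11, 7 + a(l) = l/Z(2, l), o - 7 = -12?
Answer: 8996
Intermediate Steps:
o = -5 (o = 7 - 12 = -5)
Z(A, H) = 6 + A
a(l) = -7 + l/8 (a(l) = -7 + l/(6 + 2) = -7 + l/8)
D(U, c) = 11*c
7247 + D(a(o), 159) = 7247 + 11*159 = 7247 + 1749 = 8996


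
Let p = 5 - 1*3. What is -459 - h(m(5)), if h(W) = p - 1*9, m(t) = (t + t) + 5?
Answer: -452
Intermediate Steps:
m(t) = 5 + 2*t (m(t) = 2*t + 5 = 5 + 2*t)
p = 2 (p = 5 - 3 = 2)
h(W) = -7 (h(W) = 2 - 1*9 = 2 - 9 = -7)
-459 - h(m(5)) = -459 - 1*(-7) = -459 + 7 = -452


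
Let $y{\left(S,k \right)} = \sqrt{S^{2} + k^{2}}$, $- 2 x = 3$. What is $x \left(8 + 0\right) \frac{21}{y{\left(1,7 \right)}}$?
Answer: $- \frac{126 \sqrt{2}}{5} \approx -35.638$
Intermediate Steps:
$x = - \frac{3}{2}$ ($x = \left(- \frac{1}{2}\right) 3 = - \frac{3}{2} \approx -1.5$)
$x \left(8 + 0\right) \frac{21}{y{\left(1,7 \right)}} = - \frac{3 \left(8 + 0\right)}{2} \frac{21}{\sqrt{1^{2} + 7^{2}}} = \left(- \frac{3}{2}\right) 8 \frac{21}{\sqrt{1 + 49}} = - 12 \frac{21}{\sqrt{50}} = - 12 \frac{21}{5 \sqrt{2}} = - 12 \cdot 21 \frac{\sqrt{2}}{10} = - 12 \frac{21 \sqrt{2}}{10} = - \frac{126 \sqrt{2}}{5}$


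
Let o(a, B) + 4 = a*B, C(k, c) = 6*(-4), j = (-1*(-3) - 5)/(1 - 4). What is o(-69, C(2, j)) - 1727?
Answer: -75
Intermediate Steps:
j = 2/3 (j = (3 - 5)/(-3) = -2*(-1/3) = 2/3 ≈ 0.66667)
C(k, c) = -24
o(a, B) = -4 + B*a (o(a, B) = -4 + a*B = -4 + B*a)
o(-69, C(2, j)) - 1727 = (-4 - 24*(-69)) - 1727 = (-4 + 1656) - 1727 = 1652 - 1727 = -75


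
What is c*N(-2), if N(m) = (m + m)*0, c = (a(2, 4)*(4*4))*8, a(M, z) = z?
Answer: 0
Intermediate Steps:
c = 512 (c = (4*(4*4))*8 = (4*16)*8 = 64*8 = 512)
N(m) = 0 (N(m) = (2*m)*0 = 0)
c*N(-2) = 512*0 = 0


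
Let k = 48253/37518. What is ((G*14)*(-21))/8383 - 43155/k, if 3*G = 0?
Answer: -1619089290/48253 ≈ -33554.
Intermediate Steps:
G = 0 (G = (1/3)*0 = 0)
k = 48253/37518 (k = 48253*(1/37518) = 48253/37518 ≈ 1.2861)
((G*14)*(-21))/8383 - 43155/k = ((0*14)*(-21))/8383 - 43155/48253/37518 = (0*(-21))*(1/8383) - 43155*37518/48253 = 0*(1/8383) - 1619089290/48253 = 0 - 1619089290/48253 = -1619089290/48253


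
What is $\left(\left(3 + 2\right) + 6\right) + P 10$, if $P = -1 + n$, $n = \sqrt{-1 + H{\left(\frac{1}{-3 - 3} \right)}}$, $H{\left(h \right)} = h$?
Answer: $1 + \frac{5 i \sqrt{42}}{3} \approx 1.0 + 10.801 i$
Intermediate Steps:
$n = \frac{i \sqrt{42}}{6}$ ($n = \sqrt{-1 + \frac{1}{-3 - 3}} = \sqrt{-1 + \frac{1}{-6}} = \sqrt{-1 - \frac{1}{6}} = \sqrt{- \frac{7}{6}} = \frac{i \sqrt{42}}{6} \approx 1.0801 i$)
$P = -1 + \frac{i \sqrt{42}}{6} \approx -1.0 + 1.0801 i$
$\left(\left(3 + 2\right) + 6\right) + P 10 = \left(\left(3 + 2\right) + 6\right) + \left(-1 + \frac{i \sqrt{42}}{6}\right) 10 = \left(5 + 6\right) - \left(10 - \frac{5 i \sqrt{42}}{3}\right) = 11 - \left(10 - \frac{5 i \sqrt{42}}{3}\right) = 1 + \frac{5 i \sqrt{42}}{3}$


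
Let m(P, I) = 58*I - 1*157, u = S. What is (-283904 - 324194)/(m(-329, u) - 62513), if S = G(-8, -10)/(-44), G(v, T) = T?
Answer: 6689078/689225 ≈ 9.7052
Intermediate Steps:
S = 5/22 (S = -10/(-44) = -10*(-1/44) = 5/22 ≈ 0.22727)
u = 5/22 ≈ 0.22727
m(P, I) = -157 + 58*I (m(P, I) = 58*I - 157 = -157 + 58*I)
(-283904 - 324194)/(m(-329, u) - 62513) = (-283904 - 324194)/((-157 + 58*(5/22)) - 62513) = -608098/((-157 + 145/11) - 62513) = -608098/(-1582/11 - 62513) = -608098/(-689225/11) = -608098*(-11/689225) = 6689078/689225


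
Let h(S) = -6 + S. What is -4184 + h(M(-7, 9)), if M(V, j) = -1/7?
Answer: -29331/7 ≈ -4190.1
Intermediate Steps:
M(V, j) = -⅐ (M(V, j) = -1*⅐ = -⅐)
-4184 + h(M(-7, 9)) = -4184 + (-6 - ⅐) = -4184 - 43/7 = -29331/7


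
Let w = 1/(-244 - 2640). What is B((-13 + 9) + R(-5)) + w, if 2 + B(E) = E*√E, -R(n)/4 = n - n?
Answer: -5769/2884 - 8*I ≈ -2.0003 - 8.0*I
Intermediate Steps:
R(n) = 0 (R(n) = -4*(n - n) = -4*0 = 0)
B(E) = -2 + E^(3/2) (B(E) = -2 + E*√E = -2 + E^(3/2))
w = -1/2884 (w = 1/(-2884) = -1/2884 ≈ -0.00034674)
B((-13 + 9) + R(-5)) + w = (-2 + ((-13 + 9) + 0)^(3/2)) - 1/2884 = (-2 + (-4 + 0)^(3/2)) - 1/2884 = (-2 + (-4)^(3/2)) - 1/2884 = (-2 - 8*I) - 1/2884 = -5769/2884 - 8*I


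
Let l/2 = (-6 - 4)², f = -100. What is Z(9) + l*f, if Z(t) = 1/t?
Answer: -179999/9 ≈ -20000.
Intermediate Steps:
l = 200 (l = 2*(-6 - 4)² = 2*(-10)² = 2*100 = 200)
Z(9) + l*f = 1/9 + 200*(-100) = ⅑ - 20000 = -179999/9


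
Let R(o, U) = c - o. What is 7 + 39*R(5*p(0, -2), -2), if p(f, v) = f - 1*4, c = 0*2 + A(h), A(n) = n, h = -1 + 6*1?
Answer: 982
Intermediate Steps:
h = 5 (h = -1 + 6 = 5)
c = 5 (c = 0*2 + 5 = 0 + 5 = 5)
p(f, v) = -4 + f (p(f, v) = f - 4 = -4 + f)
R(o, U) = 5 - o
7 + 39*R(5*p(0, -2), -2) = 7 + 39*(5 - 5*(-4 + 0)) = 7 + 39*(5 - 5*(-4)) = 7 + 39*(5 - 1*(-20)) = 7 + 39*(5 + 20) = 7 + 39*25 = 7 + 975 = 982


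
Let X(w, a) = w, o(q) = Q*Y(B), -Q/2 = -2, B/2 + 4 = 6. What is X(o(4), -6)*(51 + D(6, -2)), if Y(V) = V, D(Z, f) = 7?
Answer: 928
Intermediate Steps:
B = 4 (B = -8 + 2*6 = -8 + 12 = 4)
Q = 4 (Q = -2*(-2) = 4)
o(q) = 16 (o(q) = 4*4 = 16)
X(o(4), -6)*(51 + D(6, -2)) = 16*(51 + 7) = 16*58 = 928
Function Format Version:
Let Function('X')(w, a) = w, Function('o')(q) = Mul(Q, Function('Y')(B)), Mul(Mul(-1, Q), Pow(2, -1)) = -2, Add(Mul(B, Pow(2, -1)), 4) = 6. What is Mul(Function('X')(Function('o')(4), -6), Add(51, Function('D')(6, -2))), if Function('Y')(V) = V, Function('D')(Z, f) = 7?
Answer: 928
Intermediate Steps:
B = 4 (B = Add(-8, Mul(2, 6)) = Add(-8, 12) = 4)
Q = 4 (Q = Mul(-2, -2) = 4)
Function('o')(q) = 16 (Function('o')(q) = Mul(4, 4) = 16)
Mul(Function('X')(Function('o')(4), -6), Add(51, Function('D')(6, -2))) = Mul(16, Add(51, 7)) = Mul(16, 58) = 928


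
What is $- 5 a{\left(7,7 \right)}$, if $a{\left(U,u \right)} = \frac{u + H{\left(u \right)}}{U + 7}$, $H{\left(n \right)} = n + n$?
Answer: $- \frac{15}{2} \approx -7.5$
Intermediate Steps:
$H{\left(n \right)} = 2 n$
$a{\left(U,u \right)} = \frac{3 u}{7 + U}$ ($a{\left(U,u \right)} = \frac{u + 2 u}{U + 7} = \frac{3 u}{7 + U}$)
$- 5 a{\left(7,7 \right)} = - 5 \cdot 3 \cdot 7 \frac{1}{7 + 7} = - 5 \cdot 3 \cdot 7 \cdot \frac{1}{14} = \left(-5\right) \frac{3}{2} = - \frac{15}{2}$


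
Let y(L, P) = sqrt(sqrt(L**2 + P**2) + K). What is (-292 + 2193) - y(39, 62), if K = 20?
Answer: 1901 - sqrt(20 + sqrt(5365)) ≈ 1891.3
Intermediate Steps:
y(L, P) = sqrt(20 + sqrt(L**2 + P**2)) (y(L, P) = sqrt(sqrt(L**2 + P**2) + 20) = sqrt(20 + sqrt(L**2 + P**2)))
(-292 + 2193) - y(39, 62) = (-292 + 2193) - sqrt(20 + sqrt(39**2 + 62**2)) = 1901 - sqrt(20 + sqrt(1521 + 3844)) = 1901 - sqrt(20 + sqrt(5365))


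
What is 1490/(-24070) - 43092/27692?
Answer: -3851734/2380523 ≈ -1.6180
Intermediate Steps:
1490/(-24070) - 43092/27692 = 1490*(-1/24070) - 43092*1/27692 = -149/2407 - 1539/989 = -3851734/2380523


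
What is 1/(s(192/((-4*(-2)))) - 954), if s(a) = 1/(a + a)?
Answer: -48/45791 ≈ -0.0010482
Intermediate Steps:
s(a) = 1/(2*a)
1/(s(192/((-4*(-2)))) - 954) = 1/(1/(2*((192/((-4*(-2)))))) - 954) = 1/(1/(2*((192/8))) - 954) = 1/(1/(2*((192*(1/8)))) - 954) = 1/((1/2)/24 - 954) = 1/((1/2)*(1/24) - 954) = 1/(1/48 - 954) = 1/(-45791/48) = -48/45791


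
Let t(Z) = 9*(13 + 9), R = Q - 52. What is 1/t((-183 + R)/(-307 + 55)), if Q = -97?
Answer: 1/198 ≈ 0.0050505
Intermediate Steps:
R = -149 (R = -97 - 52 = -149)
t(Z) = 198 (t(Z) = 9*22 = 198)
1/t((-183 + R)/(-307 + 55)) = 1/198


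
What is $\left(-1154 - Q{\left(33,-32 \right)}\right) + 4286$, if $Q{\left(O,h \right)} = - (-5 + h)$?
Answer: $3095$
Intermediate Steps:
$Q{\left(O,h \right)} = 5 - h$
$\left(-1154 - Q{\left(33,-32 \right)}\right) + 4286 = \left(-1154 - \left(5 - -32\right)\right) + 4286 = \left(-1154 - \left(5 + 32\right)\right) + 4286 = \left(-1154 - 37\right) + 4286 = -1191 + 4286 = 3095$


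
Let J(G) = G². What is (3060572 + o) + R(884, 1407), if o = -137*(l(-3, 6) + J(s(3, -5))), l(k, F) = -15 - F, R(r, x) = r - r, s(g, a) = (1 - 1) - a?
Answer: 3060024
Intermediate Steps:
s(g, a) = -a (s(g, a) = 0 - a = -a)
R(r, x) = 0
o = -548 (o = -137*((-15 - 1*6) + (-1*(-5))²) = -137*((-15 - 6) + 5²) = -137*(-21 + 25) = -137*4 = -548)
(3060572 + o) + R(884, 1407) = (3060572 - 548) + 0 = 3060024 + 0 = 3060024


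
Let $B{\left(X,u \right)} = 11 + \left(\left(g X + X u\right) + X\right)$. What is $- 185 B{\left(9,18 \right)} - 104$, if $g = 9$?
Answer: $-48759$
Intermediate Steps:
$B{\left(X,u \right)} = 11 + 10 X + X u$ ($B{\left(X,u \right)} = 11 + \left(\left(9 X + X u\right) + X\right) = 11 + \left(10 X + X u\right) = 11 + 10 X + X u$)
$- 185 B{\left(9,18 \right)} - 104 = - 185 \left(11 + 10 \cdot 9 + 9 \cdot 18\right) - 104 = - 185 \left(11 + 90 + 162\right) - 104 = \left(-185\right) 263 - 104 = -48655 - 104 = -48759$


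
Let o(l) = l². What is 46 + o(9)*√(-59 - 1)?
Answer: 46 + 162*I*√15 ≈ 46.0 + 627.42*I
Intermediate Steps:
46 + o(9)*√(-59 - 1) = 46 + 9²*√(-59 - 1) = 46 + 81*√(-60) = 46 + 81*(2*I*√15) = 46 + 162*I*√15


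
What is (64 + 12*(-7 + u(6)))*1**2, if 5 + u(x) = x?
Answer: -8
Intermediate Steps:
u(x) = -5 + x
(64 + 12*(-7 + u(6)))*1**2 = (64 + 12*(-7 + (-5 + 6)))*1**2 = (64 + 12*(-7 + 1))*1 = (64 + 12*(-6))*1 = (64 - 72)*1 = -8*1 = -8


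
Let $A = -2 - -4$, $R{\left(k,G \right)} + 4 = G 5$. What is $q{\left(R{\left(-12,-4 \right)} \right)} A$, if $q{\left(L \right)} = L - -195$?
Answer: $342$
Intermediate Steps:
$R{\left(k,G \right)} = -4 + 5 G$ ($R{\left(k,G \right)} = -4 + G 5 = -4 + 5 G$)
$A = 2$ ($A = -2 + 4 = 2$)
$q{\left(L \right)} = 195 + L$ ($q{\left(L \right)} = L + 195 = 195 + L$)
$q{\left(R{\left(-12,-4 \right)} \right)} A = \left(195 + \left(-4 + 5 \left(-4\right)\right)\right) 2 = \left(195 - 24\right) 2 = 171 \cdot 2 = 342$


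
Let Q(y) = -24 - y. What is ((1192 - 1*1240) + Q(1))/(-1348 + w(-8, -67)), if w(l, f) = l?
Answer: 73/1356 ≈ 0.053835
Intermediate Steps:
((1192 - 1*1240) + Q(1))/(-1348 + w(-8, -67)) = ((1192 - 1*1240) + (-24 - 1*1))/(-1348 - 8) = ((1192 - 1240) + (-24 - 1))/(-1356) = (-48 - 25)*(-1/1356) = -73*(-1/1356) = 73/1356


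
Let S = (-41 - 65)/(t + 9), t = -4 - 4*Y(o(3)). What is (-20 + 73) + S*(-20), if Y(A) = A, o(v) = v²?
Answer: -477/31 ≈ -15.387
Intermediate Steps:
t = -40 (t = -4 - 4*3² = -4 - 4*9 = -4 - 36 = -40)
S = 106/31 (S = (-41 - 65)/(-40 + 9) = -106/(-31) = -106*(-1/31) = 106/31 ≈ 3.4194)
(-20 + 73) + S*(-20) = (-20 + 73) + (106/31)*(-20) = 53 - 2120/31 = -477/31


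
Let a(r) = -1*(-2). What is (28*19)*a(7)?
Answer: 1064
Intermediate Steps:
a(r) = 2
(28*19)*a(7) = (28*19)*2 = 532*2 = 1064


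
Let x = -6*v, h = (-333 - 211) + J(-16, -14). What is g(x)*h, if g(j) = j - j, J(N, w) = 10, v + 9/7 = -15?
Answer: 0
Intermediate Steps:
v = -114/7 (v = -9/7 - 15 = -114/7 ≈ -16.286)
h = -534 (h = (-333 - 211) + 10 = -544 + 10 = -534)
x = 684/7 (x = -6*(-114/7) = 684/7 ≈ 97.714)
g(j) = 0
g(x)*h = 0*(-534) = 0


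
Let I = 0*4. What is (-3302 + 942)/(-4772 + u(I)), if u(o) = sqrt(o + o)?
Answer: 590/1193 ≈ 0.49455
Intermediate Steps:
I = 0
u(o) = sqrt(2)*sqrt(o) (u(o) = sqrt(2*o) = sqrt(2)*sqrt(o))
(-3302 + 942)/(-4772 + u(I)) = (-3302 + 942)/(-4772 + sqrt(2)*sqrt(0)) = -2360/(-4772 + sqrt(2)*0) = -2360/(-4772 + 0) = -2360/(-4772) = -2360*(-1/4772) = 590/1193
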